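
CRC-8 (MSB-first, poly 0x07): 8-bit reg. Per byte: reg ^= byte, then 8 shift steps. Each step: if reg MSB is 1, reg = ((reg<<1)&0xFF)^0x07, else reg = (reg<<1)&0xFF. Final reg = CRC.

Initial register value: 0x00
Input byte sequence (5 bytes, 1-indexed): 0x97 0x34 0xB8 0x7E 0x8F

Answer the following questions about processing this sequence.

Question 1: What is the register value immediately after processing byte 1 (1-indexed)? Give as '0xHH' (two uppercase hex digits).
Answer: 0xEC

Derivation:
After byte 1 (0x97): reg=0xEC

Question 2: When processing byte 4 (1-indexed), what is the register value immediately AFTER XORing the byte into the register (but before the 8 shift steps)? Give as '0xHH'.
Answer: 0x4D

Derivation:
Register before byte 4: 0x33
Byte 4: 0x7E
0x33 XOR 0x7E = 0x4D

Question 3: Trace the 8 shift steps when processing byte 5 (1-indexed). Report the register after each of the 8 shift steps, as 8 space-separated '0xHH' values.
After byte 1 (0x97): reg=0xEC
After byte 2 (0x34): reg=0x06
After byte 3 (0xB8): reg=0x33
After byte 4 (0x7E): reg=0xE4
Register before byte 5: 0xE4
After XOR with byte 0x8F: 0x6B

Answer: 0xD6 0xAB 0x51 0xA2 0x43 0x86 0x0B 0x16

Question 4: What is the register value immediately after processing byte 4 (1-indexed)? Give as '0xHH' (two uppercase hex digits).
After byte 1 (0x97): reg=0xEC
After byte 2 (0x34): reg=0x06
After byte 3 (0xB8): reg=0x33
After byte 4 (0x7E): reg=0xE4

Answer: 0xE4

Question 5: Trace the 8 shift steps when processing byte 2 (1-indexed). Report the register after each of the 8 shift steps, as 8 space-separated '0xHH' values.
Answer: 0xB7 0x69 0xD2 0xA3 0x41 0x82 0x03 0x06

Derivation:
After byte 1 (0x97): reg=0xEC
Register before byte 2: 0xEC
After XOR with byte 0x34: 0xD8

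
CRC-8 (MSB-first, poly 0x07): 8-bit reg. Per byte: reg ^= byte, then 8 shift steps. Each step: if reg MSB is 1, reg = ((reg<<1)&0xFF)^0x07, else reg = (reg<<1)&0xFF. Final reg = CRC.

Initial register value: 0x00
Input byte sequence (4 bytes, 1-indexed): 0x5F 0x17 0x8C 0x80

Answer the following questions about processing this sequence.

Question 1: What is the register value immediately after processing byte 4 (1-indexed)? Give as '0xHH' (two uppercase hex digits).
After byte 1 (0x5F): reg=0x9A
After byte 2 (0x17): reg=0xAA
After byte 3 (0x8C): reg=0xF2
After byte 4 (0x80): reg=0x59

Answer: 0x59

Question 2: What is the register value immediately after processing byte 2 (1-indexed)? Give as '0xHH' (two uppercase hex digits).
Answer: 0xAA

Derivation:
After byte 1 (0x5F): reg=0x9A
After byte 2 (0x17): reg=0xAA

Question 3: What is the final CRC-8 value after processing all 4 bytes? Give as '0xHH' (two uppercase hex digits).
After byte 1 (0x5F): reg=0x9A
After byte 2 (0x17): reg=0xAA
After byte 3 (0x8C): reg=0xF2
After byte 4 (0x80): reg=0x59

Answer: 0x59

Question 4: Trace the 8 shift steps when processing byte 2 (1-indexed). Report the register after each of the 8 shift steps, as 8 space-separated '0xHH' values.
Answer: 0x1D 0x3A 0x74 0xE8 0xD7 0xA9 0x55 0xAA

Derivation:
After byte 1 (0x5F): reg=0x9A
Register before byte 2: 0x9A
After XOR with byte 0x17: 0x8D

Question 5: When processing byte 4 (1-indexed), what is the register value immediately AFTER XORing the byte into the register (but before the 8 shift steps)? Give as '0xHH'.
Answer: 0x72

Derivation:
Register before byte 4: 0xF2
Byte 4: 0x80
0xF2 XOR 0x80 = 0x72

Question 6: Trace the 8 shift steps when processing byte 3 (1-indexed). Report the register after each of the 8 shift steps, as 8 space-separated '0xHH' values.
After byte 1 (0x5F): reg=0x9A
After byte 2 (0x17): reg=0xAA
Register before byte 3: 0xAA
After XOR with byte 0x8C: 0x26

Answer: 0x4C 0x98 0x37 0x6E 0xDC 0xBF 0x79 0xF2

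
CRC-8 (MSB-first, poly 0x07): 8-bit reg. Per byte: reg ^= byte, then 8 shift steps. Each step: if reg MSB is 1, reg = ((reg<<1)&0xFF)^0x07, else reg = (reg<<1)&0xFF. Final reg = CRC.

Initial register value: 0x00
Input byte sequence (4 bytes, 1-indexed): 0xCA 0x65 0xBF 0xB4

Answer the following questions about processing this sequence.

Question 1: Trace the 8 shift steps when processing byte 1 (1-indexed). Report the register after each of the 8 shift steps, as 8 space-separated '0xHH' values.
Answer: 0x93 0x21 0x42 0x84 0x0F 0x1E 0x3C 0x78

Derivation:
Register before byte 1: 0x00
After XOR with byte 0xCA: 0xCA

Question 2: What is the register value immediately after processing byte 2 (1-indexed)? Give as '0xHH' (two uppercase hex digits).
Answer: 0x53

Derivation:
After byte 1 (0xCA): reg=0x78
After byte 2 (0x65): reg=0x53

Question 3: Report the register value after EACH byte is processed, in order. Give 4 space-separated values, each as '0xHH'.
0x78 0x53 0x8A 0xBA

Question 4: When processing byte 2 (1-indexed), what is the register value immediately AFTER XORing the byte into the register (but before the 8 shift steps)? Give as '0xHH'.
Register before byte 2: 0x78
Byte 2: 0x65
0x78 XOR 0x65 = 0x1D

Answer: 0x1D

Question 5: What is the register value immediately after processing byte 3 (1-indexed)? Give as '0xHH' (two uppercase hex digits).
Answer: 0x8A

Derivation:
After byte 1 (0xCA): reg=0x78
After byte 2 (0x65): reg=0x53
After byte 3 (0xBF): reg=0x8A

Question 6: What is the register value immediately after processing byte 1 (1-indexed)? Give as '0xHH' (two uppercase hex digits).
After byte 1 (0xCA): reg=0x78

Answer: 0x78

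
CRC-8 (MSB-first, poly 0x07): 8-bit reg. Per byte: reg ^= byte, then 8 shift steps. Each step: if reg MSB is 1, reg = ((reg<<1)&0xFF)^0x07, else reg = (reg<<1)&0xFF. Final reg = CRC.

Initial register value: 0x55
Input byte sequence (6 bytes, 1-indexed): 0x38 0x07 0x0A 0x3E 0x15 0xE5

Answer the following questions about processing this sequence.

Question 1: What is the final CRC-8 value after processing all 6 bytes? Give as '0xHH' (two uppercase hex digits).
After byte 1 (0x38): reg=0x04
After byte 2 (0x07): reg=0x09
After byte 3 (0x0A): reg=0x09
After byte 4 (0x3E): reg=0x85
After byte 5 (0x15): reg=0xF9
After byte 6 (0xE5): reg=0x54

Answer: 0x54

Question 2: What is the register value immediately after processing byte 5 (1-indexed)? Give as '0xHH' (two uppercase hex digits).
After byte 1 (0x38): reg=0x04
After byte 2 (0x07): reg=0x09
After byte 3 (0x0A): reg=0x09
After byte 4 (0x3E): reg=0x85
After byte 5 (0x15): reg=0xF9

Answer: 0xF9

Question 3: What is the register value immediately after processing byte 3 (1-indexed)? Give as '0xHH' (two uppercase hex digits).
Answer: 0x09

Derivation:
After byte 1 (0x38): reg=0x04
After byte 2 (0x07): reg=0x09
After byte 3 (0x0A): reg=0x09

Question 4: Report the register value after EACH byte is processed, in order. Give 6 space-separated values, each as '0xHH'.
0x04 0x09 0x09 0x85 0xF9 0x54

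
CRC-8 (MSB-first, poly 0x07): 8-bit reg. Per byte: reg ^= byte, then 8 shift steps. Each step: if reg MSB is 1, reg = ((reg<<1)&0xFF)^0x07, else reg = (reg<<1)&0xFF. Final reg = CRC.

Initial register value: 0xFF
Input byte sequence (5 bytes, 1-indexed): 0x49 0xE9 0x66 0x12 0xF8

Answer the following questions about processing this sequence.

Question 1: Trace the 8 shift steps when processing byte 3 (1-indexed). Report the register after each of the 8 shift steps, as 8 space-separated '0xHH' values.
After byte 1 (0x49): reg=0x0B
After byte 2 (0xE9): reg=0xA0
Register before byte 3: 0xA0
After XOR with byte 0x66: 0xC6

Answer: 0x8B 0x11 0x22 0x44 0x88 0x17 0x2E 0x5C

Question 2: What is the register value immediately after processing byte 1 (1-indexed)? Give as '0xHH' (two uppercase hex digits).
After byte 1 (0x49): reg=0x0B

Answer: 0x0B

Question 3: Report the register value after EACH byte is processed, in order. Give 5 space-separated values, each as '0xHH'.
0x0B 0xA0 0x5C 0xED 0x6B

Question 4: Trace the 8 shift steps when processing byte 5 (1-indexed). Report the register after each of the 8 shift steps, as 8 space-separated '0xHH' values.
After byte 1 (0x49): reg=0x0B
After byte 2 (0xE9): reg=0xA0
After byte 3 (0x66): reg=0x5C
After byte 4 (0x12): reg=0xED
Register before byte 5: 0xED
After XOR with byte 0xF8: 0x15

Answer: 0x2A 0x54 0xA8 0x57 0xAE 0x5B 0xB6 0x6B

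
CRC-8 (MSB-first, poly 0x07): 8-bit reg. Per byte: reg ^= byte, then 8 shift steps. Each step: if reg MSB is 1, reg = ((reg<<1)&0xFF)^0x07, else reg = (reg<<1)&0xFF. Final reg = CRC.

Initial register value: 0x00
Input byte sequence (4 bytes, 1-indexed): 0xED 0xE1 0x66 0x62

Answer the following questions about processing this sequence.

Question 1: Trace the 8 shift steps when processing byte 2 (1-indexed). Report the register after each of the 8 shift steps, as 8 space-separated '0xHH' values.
Answer: 0xD8 0xB7 0x69 0xD2 0xA3 0x41 0x82 0x03

Derivation:
After byte 1 (0xED): reg=0x8D
Register before byte 2: 0x8D
After XOR with byte 0xE1: 0x6C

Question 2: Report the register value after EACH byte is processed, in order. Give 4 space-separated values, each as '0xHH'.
0x8D 0x03 0x3C 0x9D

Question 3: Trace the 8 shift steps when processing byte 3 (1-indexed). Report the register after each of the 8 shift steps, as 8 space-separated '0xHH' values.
After byte 1 (0xED): reg=0x8D
After byte 2 (0xE1): reg=0x03
Register before byte 3: 0x03
After XOR with byte 0x66: 0x65

Answer: 0xCA 0x93 0x21 0x42 0x84 0x0F 0x1E 0x3C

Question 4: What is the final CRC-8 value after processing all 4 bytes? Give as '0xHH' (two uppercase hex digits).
Answer: 0x9D

Derivation:
After byte 1 (0xED): reg=0x8D
After byte 2 (0xE1): reg=0x03
After byte 3 (0x66): reg=0x3C
After byte 4 (0x62): reg=0x9D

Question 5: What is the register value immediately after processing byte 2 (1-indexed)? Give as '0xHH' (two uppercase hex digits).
After byte 1 (0xED): reg=0x8D
After byte 2 (0xE1): reg=0x03

Answer: 0x03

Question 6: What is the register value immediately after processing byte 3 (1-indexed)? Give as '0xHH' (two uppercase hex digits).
After byte 1 (0xED): reg=0x8D
After byte 2 (0xE1): reg=0x03
After byte 3 (0x66): reg=0x3C

Answer: 0x3C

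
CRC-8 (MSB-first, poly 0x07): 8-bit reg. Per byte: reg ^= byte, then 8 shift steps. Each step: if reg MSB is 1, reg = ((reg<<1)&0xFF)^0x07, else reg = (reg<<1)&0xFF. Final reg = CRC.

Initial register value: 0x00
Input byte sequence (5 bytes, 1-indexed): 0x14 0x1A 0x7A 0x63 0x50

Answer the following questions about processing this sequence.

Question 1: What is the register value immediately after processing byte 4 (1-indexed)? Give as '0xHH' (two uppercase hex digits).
After byte 1 (0x14): reg=0x6C
After byte 2 (0x1A): reg=0x45
After byte 3 (0x7A): reg=0xBD
After byte 4 (0x63): reg=0x14

Answer: 0x14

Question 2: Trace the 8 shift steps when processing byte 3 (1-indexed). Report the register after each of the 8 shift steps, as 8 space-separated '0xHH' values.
After byte 1 (0x14): reg=0x6C
After byte 2 (0x1A): reg=0x45
Register before byte 3: 0x45
After XOR with byte 0x7A: 0x3F

Answer: 0x7E 0xFC 0xFF 0xF9 0xF5 0xED 0xDD 0xBD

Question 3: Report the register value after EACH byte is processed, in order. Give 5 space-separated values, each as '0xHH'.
0x6C 0x45 0xBD 0x14 0xDB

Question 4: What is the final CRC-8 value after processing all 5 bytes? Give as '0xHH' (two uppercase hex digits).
After byte 1 (0x14): reg=0x6C
After byte 2 (0x1A): reg=0x45
After byte 3 (0x7A): reg=0xBD
After byte 4 (0x63): reg=0x14
After byte 5 (0x50): reg=0xDB

Answer: 0xDB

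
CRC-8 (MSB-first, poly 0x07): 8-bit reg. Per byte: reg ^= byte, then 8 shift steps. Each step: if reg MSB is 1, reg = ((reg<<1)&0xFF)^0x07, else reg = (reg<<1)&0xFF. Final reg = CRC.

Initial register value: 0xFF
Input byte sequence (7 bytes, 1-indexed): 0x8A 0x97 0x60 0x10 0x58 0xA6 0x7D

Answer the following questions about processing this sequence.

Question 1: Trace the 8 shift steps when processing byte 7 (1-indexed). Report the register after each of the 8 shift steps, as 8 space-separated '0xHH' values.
Answer: 0x09 0x12 0x24 0x48 0x90 0x27 0x4E 0x9C

Derivation:
After byte 1 (0x8A): reg=0x4C
After byte 2 (0x97): reg=0x0F
After byte 3 (0x60): reg=0x0A
After byte 4 (0x10): reg=0x46
After byte 5 (0x58): reg=0x5A
After byte 6 (0xA6): reg=0xFA
Register before byte 7: 0xFA
After XOR with byte 0x7D: 0x87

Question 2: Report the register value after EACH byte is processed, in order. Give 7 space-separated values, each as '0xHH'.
0x4C 0x0F 0x0A 0x46 0x5A 0xFA 0x9C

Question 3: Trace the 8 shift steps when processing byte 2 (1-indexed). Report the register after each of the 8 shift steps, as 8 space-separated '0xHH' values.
Answer: 0xB1 0x65 0xCA 0x93 0x21 0x42 0x84 0x0F

Derivation:
After byte 1 (0x8A): reg=0x4C
Register before byte 2: 0x4C
After XOR with byte 0x97: 0xDB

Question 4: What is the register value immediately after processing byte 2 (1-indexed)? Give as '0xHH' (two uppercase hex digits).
After byte 1 (0x8A): reg=0x4C
After byte 2 (0x97): reg=0x0F

Answer: 0x0F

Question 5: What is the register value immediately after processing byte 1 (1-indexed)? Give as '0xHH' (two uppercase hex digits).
Answer: 0x4C

Derivation:
After byte 1 (0x8A): reg=0x4C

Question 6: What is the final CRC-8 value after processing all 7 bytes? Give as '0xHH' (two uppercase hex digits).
Answer: 0x9C

Derivation:
After byte 1 (0x8A): reg=0x4C
After byte 2 (0x97): reg=0x0F
After byte 3 (0x60): reg=0x0A
After byte 4 (0x10): reg=0x46
After byte 5 (0x58): reg=0x5A
After byte 6 (0xA6): reg=0xFA
After byte 7 (0x7D): reg=0x9C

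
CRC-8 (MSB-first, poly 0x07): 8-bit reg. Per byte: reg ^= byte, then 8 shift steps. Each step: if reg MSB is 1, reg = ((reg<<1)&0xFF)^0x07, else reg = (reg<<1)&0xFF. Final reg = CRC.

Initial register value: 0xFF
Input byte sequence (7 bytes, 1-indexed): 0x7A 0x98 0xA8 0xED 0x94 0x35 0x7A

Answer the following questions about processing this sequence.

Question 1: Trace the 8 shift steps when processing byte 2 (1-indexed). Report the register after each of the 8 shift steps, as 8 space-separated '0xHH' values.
After byte 1 (0x7A): reg=0x92
Register before byte 2: 0x92
After XOR with byte 0x98: 0x0A

Answer: 0x14 0x28 0x50 0xA0 0x47 0x8E 0x1B 0x36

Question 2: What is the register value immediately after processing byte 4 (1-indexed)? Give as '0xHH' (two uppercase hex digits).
Answer: 0xBA

Derivation:
After byte 1 (0x7A): reg=0x92
After byte 2 (0x98): reg=0x36
After byte 3 (0xA8): reg=0xD3
After byte 4 (0xED): reg=0xBA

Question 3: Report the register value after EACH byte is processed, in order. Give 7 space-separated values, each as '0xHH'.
0x92 0x36 0xD3 0xBA 0xCA 0xF3 0xB6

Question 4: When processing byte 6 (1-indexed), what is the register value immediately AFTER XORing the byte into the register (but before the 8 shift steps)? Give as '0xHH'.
Answer: 0xFF

Derivation:
Register before byte 6: 0xCA
Byte 6: 0x35
0xCA XOR 0x35 = 0xFF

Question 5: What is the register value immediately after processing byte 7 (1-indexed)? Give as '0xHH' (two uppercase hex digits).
After byte 1 (0x7A): reg=0x92
After byte 2 (0x98): reg=0x36
After byte 3 (0xA8): reg=0xD3
After byte 4 (0xED): reg=0xBA
After byte 5 (0x94): reg=0xCA
After byte 6 (0x35): reg=0xF3
After byte 7 (0x7A): reg=0xB6

Answer: 0xB6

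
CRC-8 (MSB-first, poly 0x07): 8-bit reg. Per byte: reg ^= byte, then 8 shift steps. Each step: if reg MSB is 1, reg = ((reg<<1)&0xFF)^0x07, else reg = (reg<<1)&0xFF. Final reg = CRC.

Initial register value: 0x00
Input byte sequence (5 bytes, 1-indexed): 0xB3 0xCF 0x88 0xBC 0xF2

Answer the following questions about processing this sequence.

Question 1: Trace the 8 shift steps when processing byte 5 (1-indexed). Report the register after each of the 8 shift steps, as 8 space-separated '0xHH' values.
Answer: 0x75 0xEA 0xD3 0xA1 0x45 0x8A 0x13 0x26

Derivation:
After byte 1 (0xB3): reg=0x10
After byte 2 (0xCF): reg=0x13
After byte 3 (0x88): reg=0xC8
After byte 4 (0xBC): reg=0x4B
Register before byte 5: 0x4B
After XOR with byte 0xF2: 0xB9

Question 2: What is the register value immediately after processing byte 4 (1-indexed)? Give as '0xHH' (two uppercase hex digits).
After byte 1 (0xB3): reg=0x10
After byte 2 (0xCF): reg=0x13
After byte 3 (0x88): reg=0xC8
After byte 4 (0xBC): reg=0x4B

Answer: 0x4B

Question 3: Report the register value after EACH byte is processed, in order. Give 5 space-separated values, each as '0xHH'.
0x10 0x13 0xC8 0x4B 0x26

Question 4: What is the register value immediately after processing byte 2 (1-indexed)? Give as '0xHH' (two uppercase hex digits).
Answer: 0x13

Derivation:
After byte 1 (0xB3): reg=0x10
After byte 2 (0xCF): reg=0x13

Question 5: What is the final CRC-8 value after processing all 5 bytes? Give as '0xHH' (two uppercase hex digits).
Answer: 0x26

Derivation:
After byte 1 (0xB3): reg=0x10
After byte 2 (0xCF): reg=0x13
After byte 3 (0x88): reg=0xC8
After byte 4 (0xBC): reg=0x4B
After byte 5 (0xF2): reg=0x26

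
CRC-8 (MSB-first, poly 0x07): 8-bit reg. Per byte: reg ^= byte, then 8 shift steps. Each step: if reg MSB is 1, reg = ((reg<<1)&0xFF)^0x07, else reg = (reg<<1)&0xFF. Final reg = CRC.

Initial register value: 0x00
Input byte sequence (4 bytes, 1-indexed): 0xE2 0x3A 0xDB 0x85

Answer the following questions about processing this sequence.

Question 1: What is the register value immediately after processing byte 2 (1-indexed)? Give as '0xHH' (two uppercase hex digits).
Answer: 0xCF

Derivation:
After byte 1 (0xE2): reg=0xA0
After byte 2 (0x3A): reg=0xCF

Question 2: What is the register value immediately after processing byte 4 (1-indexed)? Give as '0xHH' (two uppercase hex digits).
After byte 1 (0xE2): reg=0xA0
After byte 2 (0x3A): reg=0xCF
After byte 3 (0xDB): reg=0x6C
After byte 4 (0x85): reg=0x91

Answer: 0x91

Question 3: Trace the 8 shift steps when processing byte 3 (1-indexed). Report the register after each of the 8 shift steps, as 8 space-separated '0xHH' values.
After byte 1 (0xE2): reg=0xA0
After byte 2 (0x3A): reg=0xCF
Register before byte 3: 0xCF
After XOR with byte 0xDB: 0x14

Answer: 0x28 0x50 0xA0 0x47 0x8E 0x1B 0x36 0x6C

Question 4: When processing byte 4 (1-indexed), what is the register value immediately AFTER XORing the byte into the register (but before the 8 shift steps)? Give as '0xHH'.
Answer: 0xE9

Derivation:
Register before byte 4: 0x6C
Byte 4: 0x85
0x6C XOR 0x85 = 0xE9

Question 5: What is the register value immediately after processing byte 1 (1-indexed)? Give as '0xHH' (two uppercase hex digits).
After byte 1 (0xE2): reg=0xA0

Answer: 0xA0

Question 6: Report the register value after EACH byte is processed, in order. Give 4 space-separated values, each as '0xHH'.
0xA0 0xCF 0x6C 0x91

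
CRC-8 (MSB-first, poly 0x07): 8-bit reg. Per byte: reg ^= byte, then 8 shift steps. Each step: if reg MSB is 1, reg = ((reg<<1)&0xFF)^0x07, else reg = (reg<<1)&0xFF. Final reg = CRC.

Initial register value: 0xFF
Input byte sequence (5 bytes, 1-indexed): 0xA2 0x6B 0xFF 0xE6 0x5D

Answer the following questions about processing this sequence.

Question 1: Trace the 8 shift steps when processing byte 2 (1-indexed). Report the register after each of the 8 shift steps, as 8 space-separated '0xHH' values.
Answer: 0xF9 0xF5 0xED 0xDD 0xBD 0x7D 0xFA 0xF3

Derivation:
After byte 1 (0xA2): reg=0x94
Register before byte 2: 0x94
After XOR with byte 0x6B: 0xFF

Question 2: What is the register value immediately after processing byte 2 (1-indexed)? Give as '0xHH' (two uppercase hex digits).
Answer: 0xF3

Derivation:
After byte 1 (0xA2): reg=0x94
After byte 2 (0x6B): reg=0xF3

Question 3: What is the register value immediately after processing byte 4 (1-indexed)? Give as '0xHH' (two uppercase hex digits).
Answer: 0x40

Derivation:
After byte 1 (0xA2): reg=0x94
After byte 2 (0x6B): reg=0xF3
After byte 3 (0xFF): reg=0x24
After byte 4 (0xE6): reg=0x40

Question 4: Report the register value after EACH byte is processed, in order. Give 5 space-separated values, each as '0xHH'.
0x94 0xF3 0x24 0x40 0x53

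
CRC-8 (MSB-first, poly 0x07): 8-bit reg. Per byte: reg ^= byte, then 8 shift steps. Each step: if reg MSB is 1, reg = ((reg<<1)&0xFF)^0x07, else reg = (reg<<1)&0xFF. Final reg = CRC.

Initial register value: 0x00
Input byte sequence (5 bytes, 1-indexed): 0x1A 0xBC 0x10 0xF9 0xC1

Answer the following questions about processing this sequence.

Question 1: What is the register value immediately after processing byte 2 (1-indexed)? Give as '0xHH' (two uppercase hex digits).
After byte 1 (0x1A): reg=0x46
After byte 2 (0xBC): reg=0xE8

Answer: 0xE8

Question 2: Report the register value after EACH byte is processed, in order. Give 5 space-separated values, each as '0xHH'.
0x46 0xE8 0xE6 0x5D 0xDD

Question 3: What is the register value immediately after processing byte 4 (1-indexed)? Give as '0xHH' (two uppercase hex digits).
Answer: 0x5D

Derivation:
After byte 1 (0x1A): reg=0x46
After byte 2 (0xBC): reg=0xE8
After byte 3 (0x10): reg=0xE6
After byte 4 (0xF9): reg=0x5D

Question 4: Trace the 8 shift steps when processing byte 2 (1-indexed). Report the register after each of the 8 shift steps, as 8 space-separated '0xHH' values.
After byte 1 (0x1A): reg=0x46
Register before byte 2: 0x46
After XOR with byte 0xBC: 0xFA

Answer: 0xF3 0xE1 0xC5 0x8D 0x1D 0x3A 0x74 0xE8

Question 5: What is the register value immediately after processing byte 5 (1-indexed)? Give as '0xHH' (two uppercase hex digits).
After byte 1 (0x1A): reg=0x46
After byte 2 (0xBC): reg=0xE8
After byte 3 (0x10): reg=0xE6
After byte 4 (0xF9): reg=0x5D
After byte 5 (0xC1): reg=0xDD

Answer: 0xDD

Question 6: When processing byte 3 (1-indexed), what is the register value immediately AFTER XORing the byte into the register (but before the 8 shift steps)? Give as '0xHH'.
Answer: 0xF8

Derivation:
Register before byte 3: 0xE8
Byte 3: 0x10
0xE8 XOR 0x10 = 0xF8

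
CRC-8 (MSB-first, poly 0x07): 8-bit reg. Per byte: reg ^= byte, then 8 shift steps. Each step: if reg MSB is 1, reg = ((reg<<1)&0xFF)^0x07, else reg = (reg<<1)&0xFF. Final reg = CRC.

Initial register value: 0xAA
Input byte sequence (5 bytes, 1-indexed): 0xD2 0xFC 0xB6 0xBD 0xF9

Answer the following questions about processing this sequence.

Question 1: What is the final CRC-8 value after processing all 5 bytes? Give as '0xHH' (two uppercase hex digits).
After byte 1 (0xD2): reg=0x6F
After byte 2 (0xFC): reg=0xF0
After byte 3 (0xB6): reg=0xD5
After byte 4 (0xBD): reg=0x1F
After byte 5 (0xF9): reg=0xBC

Answer: 0xBC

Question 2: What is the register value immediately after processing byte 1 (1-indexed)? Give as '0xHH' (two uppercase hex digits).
Answer: 0x6F

Derivation:
After byte 1 (0xD2): reg=0x6F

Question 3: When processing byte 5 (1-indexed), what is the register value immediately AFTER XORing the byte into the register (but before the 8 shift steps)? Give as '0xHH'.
Answer: 0xE6

Derivation:
Register before byte 5: 0x1F
Byte 5: 0xF9
0x1F XOR 0xF9 = 0xE6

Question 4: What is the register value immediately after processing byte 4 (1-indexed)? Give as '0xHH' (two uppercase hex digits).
After byte 1 (0xD2): reg=0x6F
After byte 2 (0xFC): reg=0xF0
After byte 3 (0xB6): reg=0xD5
After byte 4 (0xBD): reg=0x1F

Answer: 0x1F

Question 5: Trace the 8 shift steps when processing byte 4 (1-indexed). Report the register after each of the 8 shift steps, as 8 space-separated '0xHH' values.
After byte 1 (0xD2): reg=0x6F
After byte 2 (0xFC): reg=0xF0
After byte 3 (0xB6): reg=0xD5
Register before byte 4: 0xD5
After XOR with byte 0xBD: 0x68

Answer: 0xD0 0xA7 0x49 0x92 0x23 0x46 0x8C 0x1F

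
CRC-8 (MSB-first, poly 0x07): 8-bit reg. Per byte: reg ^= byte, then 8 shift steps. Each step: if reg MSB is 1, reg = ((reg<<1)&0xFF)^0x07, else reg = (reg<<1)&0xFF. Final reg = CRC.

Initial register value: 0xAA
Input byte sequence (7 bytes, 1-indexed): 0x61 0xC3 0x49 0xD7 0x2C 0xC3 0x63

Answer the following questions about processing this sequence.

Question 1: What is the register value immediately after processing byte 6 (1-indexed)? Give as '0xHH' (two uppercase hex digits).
Answer: 0x46

Derivation:
After byte 1 (0x61): reg=0x7F
After byte 2 (0xC3): reg=0x3D
After byte 3 (0x49): reg=0x4B
After byte 4 (0xD7): reg=0xDD
After byte 5 (0x2C): reg=0xD9
After byte 6 (0xC3): reg=0x46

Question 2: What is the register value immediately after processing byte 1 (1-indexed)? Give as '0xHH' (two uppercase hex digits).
After byte 1 (0x61): reg=0x7F

Answer: 0x7F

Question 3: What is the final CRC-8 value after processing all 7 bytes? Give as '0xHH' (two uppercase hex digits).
Answer: 0xFB

Derivation:
After byte 1 (0x61): reg=0x7F
After byte 2 (0xC3): reg=0x3D
After byte 3 (0x49): reg=0x4B
After byte 4 (0xD7): reg=0xDD
After byte 5 (0x2C): reg=0xD9
After byte 6 (0xC3): reg=0x46
After byte 7 (0x63): reg=0xFB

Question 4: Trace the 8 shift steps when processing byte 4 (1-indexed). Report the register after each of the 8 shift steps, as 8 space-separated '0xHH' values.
After byte 1 (0x61): reg=0x7F
After byte 2 (0xC3): reg=0x3D
After byte 3 (0x49): reg=0x4B
Register before byte 4: 0x4B
After XOR with byte 0xD7: 0x9C

Answer: 0x3F 0x7E 0xFC 0xFF 0xF9 0xF5 0xED 0xDD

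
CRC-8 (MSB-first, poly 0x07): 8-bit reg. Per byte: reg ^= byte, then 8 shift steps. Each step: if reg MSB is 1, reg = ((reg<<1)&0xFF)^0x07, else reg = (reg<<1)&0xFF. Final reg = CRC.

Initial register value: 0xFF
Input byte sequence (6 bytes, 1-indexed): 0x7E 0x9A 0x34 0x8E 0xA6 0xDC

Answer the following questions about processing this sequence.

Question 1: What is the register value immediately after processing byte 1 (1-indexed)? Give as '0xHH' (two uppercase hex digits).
Answer: 0x8E

Derivation:
After byte 1 (0x7E): reg=0x8E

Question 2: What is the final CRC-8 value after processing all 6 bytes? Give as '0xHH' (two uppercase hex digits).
After byte 1 (0x7E): reg=0x8E
After byte 2 (0x9A): reg=0x6C
After byte 3 (0x34): reg=0x8F
After byte 4 (0x8E): reg=0x07
After byte 5 (0xA6): reg=0x6E
After byte 6 (0xDC): reg=0x17

Answer: 0x17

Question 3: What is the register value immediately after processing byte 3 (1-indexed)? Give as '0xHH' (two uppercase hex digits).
Answer: 0x8F

Derivation:
After byte 1 (0x7E): reg=0x8E
After byte 2 (0x9A): reg=0x6C
After byte 3 (0x34): reg=0x8F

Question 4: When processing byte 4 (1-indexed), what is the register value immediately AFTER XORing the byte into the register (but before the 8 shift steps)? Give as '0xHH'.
Answer: 0x01

Derivation:
Register before byte 4: 0x8F
Byte 4: 0x8E
0x8F XOR 0x8E = 0x01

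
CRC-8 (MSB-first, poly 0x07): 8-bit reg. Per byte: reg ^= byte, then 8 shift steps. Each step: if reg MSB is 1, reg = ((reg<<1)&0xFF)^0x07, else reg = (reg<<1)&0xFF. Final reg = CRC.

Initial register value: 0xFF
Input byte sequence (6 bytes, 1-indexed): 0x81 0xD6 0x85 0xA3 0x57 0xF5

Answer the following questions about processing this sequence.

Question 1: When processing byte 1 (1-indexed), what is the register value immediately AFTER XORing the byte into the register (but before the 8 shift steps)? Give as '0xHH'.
Answer: 0x7E

Derivation:
Register before byte 1: 0xFF
Byte 1: 0x81
0xFF XOR 0x81 = 0x7E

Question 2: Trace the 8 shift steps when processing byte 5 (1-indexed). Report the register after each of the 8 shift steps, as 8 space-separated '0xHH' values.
Answer: 0xC8 0x97 0x29 0x52 0xA4 0x4F 0x9E 0x3B

Derivation:
After byte 1 (0x81): reg=0x7D
After byte 2 (0xD6): reg=0x58
After byte 3 (0x85): reg=0x1D
After byte 4 (0xA3): reg=0x33
Register before byte 5: 0x33
After XOR with byte 0x57: 0x64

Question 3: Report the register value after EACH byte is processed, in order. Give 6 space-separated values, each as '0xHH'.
0x7D 0x58 0x1D 0x33 0x3B 0x64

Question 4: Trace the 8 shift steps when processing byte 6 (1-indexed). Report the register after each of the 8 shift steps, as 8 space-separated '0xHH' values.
After byte 1 (0x81): reg=0x7D
After byte 2 (0xD6): reg=0x58
After byte 3 (0x85): reg=0x1D
After byte 4 (0xA3): reg=0x33
After byte 5 (0x57): reg=0x3B
Register before byte 6: 0x3B
After XOR with byte 0xF5: 0xCE

Answer: 0x9B 0x31 0x62 0xC4 0x8F 0x19 0x32 0x64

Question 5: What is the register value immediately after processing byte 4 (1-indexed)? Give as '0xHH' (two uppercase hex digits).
Answer: 0x33

Derivation:
After byte 1 (0x81): reg=0x7D
After byte 2 (0xD6): reg=0x58
After byte 3 (0x85): reg=0x1D
After byte 4 (0xA3): reg=0x33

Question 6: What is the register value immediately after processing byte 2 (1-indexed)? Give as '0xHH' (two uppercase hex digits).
Answer: 0x58

Derivation:
After byte 1 (0x81): reg=0x7D
After byte 2 (0xD6): reg=0x58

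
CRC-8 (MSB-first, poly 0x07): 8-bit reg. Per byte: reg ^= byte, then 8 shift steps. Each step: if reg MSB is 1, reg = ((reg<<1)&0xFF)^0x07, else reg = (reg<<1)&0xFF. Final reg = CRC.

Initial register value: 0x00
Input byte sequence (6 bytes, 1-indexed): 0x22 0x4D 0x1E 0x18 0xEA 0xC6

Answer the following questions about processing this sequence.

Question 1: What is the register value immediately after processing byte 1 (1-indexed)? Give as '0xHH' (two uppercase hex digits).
After byte 1 (0x22): reg=0xEE

Answer: 0xEE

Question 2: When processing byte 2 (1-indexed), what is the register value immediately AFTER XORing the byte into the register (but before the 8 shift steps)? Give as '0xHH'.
Answer: 0xA3

Derivation:
Register before byte 2: 0xEE
Byte 2: 0x4D
0xEE XOR 0x4D = 0xA3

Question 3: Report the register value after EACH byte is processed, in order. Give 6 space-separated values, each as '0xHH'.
0xEE 0x60 0x7D 0x3C 0x2C 0x98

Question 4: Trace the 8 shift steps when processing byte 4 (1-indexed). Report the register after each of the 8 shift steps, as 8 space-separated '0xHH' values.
Answer: 0xCA 0x93 0x21 0x42 0x84 0x0F 0x1E 0x3C

Derivation:
After byte 1 (0x22): reg=0xEE
After byte 2 (0x4D): reg=0x60
After byte 3 (0x1E): reg=0x7D
Register before byte 4: 0x7D
After XOR with byte 0x18: 0x65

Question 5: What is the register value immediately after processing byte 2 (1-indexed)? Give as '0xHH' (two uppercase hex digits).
Answer: 0x60

Derivation:
After byte 1 (0x22): reg=0xEE
After byte 2 (0x4D): reg=0x60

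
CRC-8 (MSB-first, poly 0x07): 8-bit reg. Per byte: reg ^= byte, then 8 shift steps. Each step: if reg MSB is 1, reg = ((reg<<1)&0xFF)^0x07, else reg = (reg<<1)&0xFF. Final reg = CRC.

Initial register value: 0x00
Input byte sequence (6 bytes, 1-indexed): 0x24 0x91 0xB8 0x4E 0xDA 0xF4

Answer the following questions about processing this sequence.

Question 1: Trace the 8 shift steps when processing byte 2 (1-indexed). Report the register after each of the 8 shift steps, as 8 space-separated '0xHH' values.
Answer: 0xDA 0xB3 0x61 0xC2 0x83 0x01 0x02 0x04

Derivation:
After byte 1 (0x24): reg=0xFC
Register before byte 2: 0xFC
After XOR with byte 0x91: 0x6D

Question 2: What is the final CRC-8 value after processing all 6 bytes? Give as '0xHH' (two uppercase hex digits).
Answer: 0x20

Derivation:
After byte 1 (0x24): reg=0xFC
After byte 2 (0x91): reg=0x04
After byte 3 (0xB8): reg=0x3D
After byte 4 (0x4E): reg=0x5E
After byte 5 (0xDA): reg=0x95
After byte 6 (0xF4): reg=0x20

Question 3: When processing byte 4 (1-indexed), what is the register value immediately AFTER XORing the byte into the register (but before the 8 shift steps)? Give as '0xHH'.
Answer: 0x73

Derivation:
Register before byte 4: 0x3D
Byte 4: 0x4E
0x3D XOR 0x4E = 0x73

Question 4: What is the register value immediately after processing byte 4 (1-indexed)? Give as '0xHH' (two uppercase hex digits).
Answer: 0x5E

Derivation:
After byte 1 (0x24): reg=0xFC
After byte 2 (0x91): reg=0x04
After byte 3 (0xB8): reg=0x3D
After byte 4 (0x4E): reg=0x5E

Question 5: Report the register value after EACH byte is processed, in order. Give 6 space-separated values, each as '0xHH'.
0xFC 0x04 0x3D 0x5E 0x95 0x20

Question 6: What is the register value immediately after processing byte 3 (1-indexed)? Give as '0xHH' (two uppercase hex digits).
Answer: 0x3D

Derivation:
After byte 1 (0x24): reg=0xFC
After byte 2 (0x91): reg=0x04
After byte 3 (0xB8): reg=0x3D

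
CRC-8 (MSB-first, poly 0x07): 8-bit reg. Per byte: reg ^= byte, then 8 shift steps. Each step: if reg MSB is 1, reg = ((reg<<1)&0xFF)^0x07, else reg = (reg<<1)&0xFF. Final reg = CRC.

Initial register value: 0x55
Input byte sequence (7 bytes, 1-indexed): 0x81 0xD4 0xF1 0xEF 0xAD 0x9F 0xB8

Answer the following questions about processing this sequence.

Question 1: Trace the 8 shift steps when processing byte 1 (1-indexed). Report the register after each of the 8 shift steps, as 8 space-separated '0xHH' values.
Register before byte 1: 0x55
After XOR with byte 0x81: 0xD4

Answer: 0xAF 0x59 0xB2 0x63 0xC6 0x8B 0x11 0x22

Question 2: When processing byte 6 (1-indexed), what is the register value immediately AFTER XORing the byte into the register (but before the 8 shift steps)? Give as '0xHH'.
Register before byte 6: 0xBA
Byte 6: 0x9F
0xBA XOR 0x9F = 0x25

Answer: 0x25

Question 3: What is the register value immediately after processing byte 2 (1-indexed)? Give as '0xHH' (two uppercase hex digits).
Answer: 0xCC

Derivation:
After byte 1 (0x81): reg=0x22
After byte 2 (0xD4): reg=0xCC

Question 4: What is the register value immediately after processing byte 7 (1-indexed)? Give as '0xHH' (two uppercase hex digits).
After byte 1 (0x81): reg=0x22
After byte 2 (0xD4): reg=0xCC
After byte 3 (0xF1): reg=0xB3
After byte 4 (0xEF): reg=0x93
After byte 5 (0xAD): reg=0xBA
After byte 6 (0x9F): reg=0xFB
After byte 7 (0xB8): reg=0xCE

Answer: 0xCE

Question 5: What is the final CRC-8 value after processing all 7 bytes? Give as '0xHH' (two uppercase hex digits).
After byte 1 (0x81): reg=0x22
After byte 2 (0xD4): reg=0xCC
After byte 3 (0xF1): reg=0xB3
After byte 4 (0xEF): reg=0x93
After byte 5 (0xAD): reg=0xBA
After byte 6 (0x9F): reg=0xFB
After byte 7 (0xB8): reg=0xCE

Answer: 0xCE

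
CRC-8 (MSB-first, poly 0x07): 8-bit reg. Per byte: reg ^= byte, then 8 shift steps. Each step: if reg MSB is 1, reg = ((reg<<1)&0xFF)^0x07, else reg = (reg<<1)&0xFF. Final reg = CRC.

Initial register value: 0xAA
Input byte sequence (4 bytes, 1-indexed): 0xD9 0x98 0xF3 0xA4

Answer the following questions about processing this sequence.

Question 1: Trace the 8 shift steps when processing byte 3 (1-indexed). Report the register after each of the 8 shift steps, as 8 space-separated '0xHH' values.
After byte 1 (0xD9): reg=0x5E
After byte 2 (0x98): reg=0x5C
Register before byte 3: 0x5C
After XOR with byte 0xF3: 0xAF

Answer: 0x59 0xB2 0x63 0xC6 0x8B 0x11 0x22 0x44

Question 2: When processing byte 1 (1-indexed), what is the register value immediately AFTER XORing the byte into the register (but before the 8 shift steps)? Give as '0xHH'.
Register before byte 1: 0xAA
Byte 1: 0xD9
0xAA XOR 0xD9 = 0x73

Answer: 0x73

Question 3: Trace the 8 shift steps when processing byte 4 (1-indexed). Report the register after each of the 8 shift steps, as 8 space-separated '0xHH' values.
After byte 1 (0xD9): reg=0x5E
After byte 2 (0x98): reg=0x5C
After byte 3 (0xF3): reg=0x44
Register before byte 4: 0x44
After XOR with byte 0xA4: 0xE0

Answer: 0xC7 0x89 0x15 0x2A 0x54 0xA8 0x57 0xAE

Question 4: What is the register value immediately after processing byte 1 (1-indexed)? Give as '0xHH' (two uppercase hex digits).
After byte 1 (0xD9): reg=0x5E

Answer: 0x5E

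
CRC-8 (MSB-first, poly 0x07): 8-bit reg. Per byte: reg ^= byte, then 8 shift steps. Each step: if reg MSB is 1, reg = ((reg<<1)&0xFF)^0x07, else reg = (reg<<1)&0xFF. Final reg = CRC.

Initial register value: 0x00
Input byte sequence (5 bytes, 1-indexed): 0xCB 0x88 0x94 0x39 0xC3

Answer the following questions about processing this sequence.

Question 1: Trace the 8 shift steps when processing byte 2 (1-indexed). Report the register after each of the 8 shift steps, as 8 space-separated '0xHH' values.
Answer: 0xE9 0xD5 0xAD 0x5D 0xBA 0x73 0xE6 0xCB

Derivation:
After byte 1 (0xCB): reg=0x7F
Register before byte 2: 0x7F
After XOR with byte 0x88: 0xF7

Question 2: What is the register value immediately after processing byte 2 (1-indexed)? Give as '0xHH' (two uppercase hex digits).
Answer: 0xCB

Derivation:
After byte 1 (0xCB): reg=0x7F
After byte 2 (0x88): reg=0xCB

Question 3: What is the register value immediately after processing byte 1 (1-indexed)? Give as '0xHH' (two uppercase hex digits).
After byte 1 (0xCB): reg=0x7F

Answer: 0x7F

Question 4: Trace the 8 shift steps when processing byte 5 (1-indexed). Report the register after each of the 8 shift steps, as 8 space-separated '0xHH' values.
Answer: 0x41 0x82 0x03 0x06 0x0C 0x18 0x30 0x60

Derivation:
After byte 1 (0xCB): reg=0x7F
After byte 2 (0x88): reg=0xCB
After byte 3 (0x94): reg=0x9A
After byte 4 (0x39): reg=0x60
Register before byte 5: 0x60
After XOR with byte 0xC3: 0xA3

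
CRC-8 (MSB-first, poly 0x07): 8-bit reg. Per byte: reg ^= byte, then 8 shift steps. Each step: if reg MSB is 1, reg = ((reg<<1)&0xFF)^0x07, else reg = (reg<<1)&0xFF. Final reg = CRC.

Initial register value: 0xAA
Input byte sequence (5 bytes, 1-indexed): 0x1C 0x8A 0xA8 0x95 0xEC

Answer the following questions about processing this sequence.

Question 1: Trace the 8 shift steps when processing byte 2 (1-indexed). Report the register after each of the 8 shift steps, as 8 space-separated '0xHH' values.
After byte 1 (0x1C): reg=0x0B
Register before byte 2: 0x0B
After XOR with byte 0x8A: 0x81

Answer: 0x05 0x0A 0x14 0x28 0x50 0xA0 0x47 0x8E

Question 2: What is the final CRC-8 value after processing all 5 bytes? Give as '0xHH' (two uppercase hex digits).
After byte 1 (0x1C): reg=0x0B
After byte 2 (0x8A): reg=0x8E
After byte 3 (0xA8): reg=0xF2
After byte 4 (0x95): reg=0x32
After byte 5 (0xEC): reg=0x14

Answer: 0x14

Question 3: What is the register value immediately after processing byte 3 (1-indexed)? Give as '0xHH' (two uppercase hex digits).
Answer: 0xF2

Derivation:
After byte 1 (0x1C): reg=0x0B
After byte 2 (0x8A): reg=0x8E
After byte 3 (0xA8): reg=0xF2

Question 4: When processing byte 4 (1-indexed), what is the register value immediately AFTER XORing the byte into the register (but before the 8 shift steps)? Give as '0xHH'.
Register before byte 4: 0xF2
Byte 4: 0x95
0xF2 XOR 0x95 = 0x67

Answer: 0x67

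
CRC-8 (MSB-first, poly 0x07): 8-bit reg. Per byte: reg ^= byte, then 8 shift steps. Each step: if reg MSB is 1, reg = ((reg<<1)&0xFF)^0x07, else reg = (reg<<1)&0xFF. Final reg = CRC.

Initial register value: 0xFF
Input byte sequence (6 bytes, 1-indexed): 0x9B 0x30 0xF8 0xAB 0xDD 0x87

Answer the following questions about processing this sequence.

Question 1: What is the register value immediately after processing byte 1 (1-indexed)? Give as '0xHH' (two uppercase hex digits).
After byte 1 (0x9B): reg=0x3B

Answer: 0x3B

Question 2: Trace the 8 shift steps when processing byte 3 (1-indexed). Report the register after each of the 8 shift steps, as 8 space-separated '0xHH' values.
After byte 1 (0x9B): reg=0x3B
After byte 2 (0x30): reg=0x31
Register before byte 3: 0x31
After XOR with byte 0xF8: 0xC9

Answer: 0x95 0x2D 0x5A 0xB4 0x6F 0xDE 0xBB 0x71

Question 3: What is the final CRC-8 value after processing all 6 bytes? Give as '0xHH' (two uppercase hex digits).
Answer: 0x67

Derivation:
After byte 1 (0x9B): reg=0x3B
After byte 2 (0x30): reg=0x31
After byte 3 (0xF8): reg=0x71
After byte 4 (0xAB): reg=0x08
After byte 5 (0xDD): reg=0x25
After byte 6 (0x87): reg=0x67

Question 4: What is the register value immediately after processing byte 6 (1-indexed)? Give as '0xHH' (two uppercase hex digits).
Answer: 0x67

Derivation:
After byte 1 (0x9B): reg=0x3B
After byte 2 (0x30): reg=0x31
After byte 3 (0xF8): reg=0x71
After byte 4 (0xAB): reg=0x08
After byte 5 (0xDD): reg=0x25
After byte 6 (0x87): reg=0x67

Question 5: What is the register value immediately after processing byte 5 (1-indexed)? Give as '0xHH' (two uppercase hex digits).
Answer: 0x25

Derivation:
After byte 1 (0x9B): reg=0x3B
After byte 2 (0x30): reg=0x31
After byte 3 (0xF8): reg=0x71
After byte 4 (0xAB): reg=0x08
After byte 5 (0xDD): reg=0x25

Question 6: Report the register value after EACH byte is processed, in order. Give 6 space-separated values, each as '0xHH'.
0x3B 0x31 0x71 0x08 0x25 0x67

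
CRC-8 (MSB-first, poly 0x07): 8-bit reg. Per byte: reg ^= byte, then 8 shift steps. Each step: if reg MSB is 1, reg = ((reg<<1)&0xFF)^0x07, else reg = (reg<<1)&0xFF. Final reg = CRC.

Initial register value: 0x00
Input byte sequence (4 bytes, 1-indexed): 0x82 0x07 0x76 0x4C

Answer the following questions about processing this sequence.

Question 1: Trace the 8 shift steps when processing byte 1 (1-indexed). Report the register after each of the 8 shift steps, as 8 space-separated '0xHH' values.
Answer: 0x03 0x06 0x0C 0x18 0x30 0x60 0xC0 0x87

Derivation:
Register before byte 1: 0x00
After XOR with byte 0x82: 0x82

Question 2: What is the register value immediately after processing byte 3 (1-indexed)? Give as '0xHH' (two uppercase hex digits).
After byte 1 (0x82): reg=0x87
After byte 2 (0x07): reg=0x89
After byte 3 (0x76): reg=0xF3

Answer: 0xF3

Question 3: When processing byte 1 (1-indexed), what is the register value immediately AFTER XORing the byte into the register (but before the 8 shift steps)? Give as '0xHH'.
Register before byte 1: 0x00
Byte 1: 0x82
0x00 XOR 0x82 = 0x82

Answer: 0x82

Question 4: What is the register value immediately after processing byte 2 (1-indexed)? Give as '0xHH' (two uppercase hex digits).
After byte 1 (0x82): reg=0x87
After byte 2 (0x07): reg=0x89

Answer: 0x89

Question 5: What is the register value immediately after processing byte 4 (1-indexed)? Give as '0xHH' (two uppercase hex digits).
Answer: 0x34

Derivation:
After byte 1 (0x82): reg=0x87
After byte 2 (0x07): reg=0x89
After byte 3 (0x76): reg=0xF3
After byte 4 (0x4C): reg=0x34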